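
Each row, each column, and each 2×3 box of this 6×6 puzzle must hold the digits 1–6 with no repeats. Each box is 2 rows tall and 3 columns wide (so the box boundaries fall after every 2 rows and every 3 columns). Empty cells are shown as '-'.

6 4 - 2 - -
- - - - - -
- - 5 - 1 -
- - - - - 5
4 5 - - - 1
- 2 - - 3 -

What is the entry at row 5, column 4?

6

row 1, column 5 = 5 (sole candidate).
row 1, column 6 = 3 (sole candidate).
row 5, column 4 = 6: row 5 has {1,4,5}; col 4 has {2}; box has {1,3} → only 6 remains.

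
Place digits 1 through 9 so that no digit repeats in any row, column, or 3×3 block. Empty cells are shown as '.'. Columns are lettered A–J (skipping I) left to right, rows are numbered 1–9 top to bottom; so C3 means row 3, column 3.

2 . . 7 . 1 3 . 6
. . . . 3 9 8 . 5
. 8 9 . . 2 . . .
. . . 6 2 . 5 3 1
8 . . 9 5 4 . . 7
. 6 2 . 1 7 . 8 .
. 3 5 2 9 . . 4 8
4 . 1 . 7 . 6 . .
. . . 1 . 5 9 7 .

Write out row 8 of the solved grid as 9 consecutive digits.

491873652

C1 = 4 (sole candidate).
E1 = 8 (sole candidate).
H1 = 9 (sole candidate).
D2 = 4 (sole candidate).
D3 = 5 (sole candidate).
E3 = 6 (sole candidate).
H3 = 1 (sole candidate).
J3 = 4 (sole candidate).
C4 = 7 (sole candidate).
F4 = 8 (sole candidate).
B5 = 1 (sole candidate).
C5 = 3 (sole candidate).
G5 = 2 (sole candidate).
H5 = 6 (sole candidate).
D6 = 3 (sole candidate).
G6 = 4 (sole candidate).
J6 = 9 (sole candidate).
F7 = 6 (sole candidate).
G7 = 1 (sole candidate).
D8 = 8: row 8 has {1,4,6,7}; col 4 has {1,2,3,4,5,6,7,9}; box has {1,2,5,6,7,9} → only 8 remains.
F8 = 3: row 8 has {1,4,6,7,8}; col 6 has {1,2,4,5,6,7,8,9}; box has {1,2,5,6,7,8,9} → only 3 remains.
J8 = 2: row 8 has {1,3,4,6,7,8}; col 9 has {1,4,5,6,7,8,9}; box has {1,4,6,7,8,9} → only 2 remains.
A9 = 6 (sole candidate).
B9 = 2 (sole candidate).
C9 = 8 (sole candidate).
E9 = 4 (sole candidate).
J9 = 3 (sole candidate).
B1 = 5 (sole candidate).
B2 = 7 (sole candidate).
C2 = 6 (sole candidate).
H2 = 2 (sole candidate).
A3 = 3 (sole candidate).
G3 = 7 (sole candidate).
A4 = 9 (sole candidate).
B4 = 4 (sole candidate).
A6 = 5 (sole candidate).
A7 = 7 (sole candidate).
B8 = 9: row 8 has {1,2,3,4,6,7,8}; col 2 has {1,2,3,4,5,6,7,8}; box has {1,2,3,4,5,6,7,8} → only 9 remains.
H8 = 5: row 8 has {1,2,3,4,6,7,8,9}; col 8 has {1,2,3,4,6,7,8,9}; box has {1,2,3,4,6,7,8,9} → only 5 remains.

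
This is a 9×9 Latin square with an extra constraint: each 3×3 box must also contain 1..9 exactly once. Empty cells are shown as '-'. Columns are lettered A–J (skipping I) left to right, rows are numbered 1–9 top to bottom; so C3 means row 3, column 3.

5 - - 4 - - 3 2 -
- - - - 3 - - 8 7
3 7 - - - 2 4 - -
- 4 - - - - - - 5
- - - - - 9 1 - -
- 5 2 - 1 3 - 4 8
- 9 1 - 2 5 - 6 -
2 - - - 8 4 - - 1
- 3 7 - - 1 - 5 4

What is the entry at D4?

F2 = 6 (sole candidate).
J7 = 3 (sole candidate).
B8 = 6 (sole candidate).
C8 = 5 (sole candidate).
A9 = 8 (sole candidate).
B5 = 8 (sole candidate).
A7 = 4 (sole candidate).
D7 = 7 (sole candidate).
G7 = 8 (sole candidate).
B1 = 1 (sole candidate).
A2 = 9 (sole candidate).
B2 = 2 (sole candidate).
C2 = 4 (sole candidate).
G2 = 5 (sole candidate).
D6 = 6 (sole candidate).
D9 = 9 (sole candidate).
E9 = 6 (sole candidate).
G9 = 2 (sole candidate).
D2 = 1 (sole candidate).
E4 = 7 (sole candidate).
F4 = 8 (sole candidate).
A6 = 7 (sole candidate).
G6 = 9 (sole candidate).
D8 = 3 (sole candidate).
G8 = 7 (sole candidate).
H8 = 9 (sole candidate).
E1 = 9 (sole candidate).
F1 = 7 (sole candidate).
J1 = 6 (sole candidate).
E3 = 5 (sole candidate).
H3 = 1 (sole candidate).
J3 = 9 (sole candidate).
D4 = 2: row 4 has {4,5,7,8}; col 4 has {1,3,4,6,7,9}; box has {1,3,6,7,8,9} → only 2 remains.

2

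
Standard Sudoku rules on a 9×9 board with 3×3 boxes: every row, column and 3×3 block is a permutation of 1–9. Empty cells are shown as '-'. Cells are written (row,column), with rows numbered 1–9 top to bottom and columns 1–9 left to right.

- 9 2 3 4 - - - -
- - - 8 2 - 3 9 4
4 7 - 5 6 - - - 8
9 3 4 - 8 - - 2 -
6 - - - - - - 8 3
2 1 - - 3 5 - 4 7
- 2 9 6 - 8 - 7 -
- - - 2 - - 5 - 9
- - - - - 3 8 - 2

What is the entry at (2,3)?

(3,8) = 1: row 3 has {4,5,6,7,8}; col 8 has {2,4,7,8,9}; box has {3,4,8,9} → only 1 remains.
(5,2) = 5: row 5 has {3,6,8}; col 2 has {1,2,3,7,9}; box has {1,2,3,4,6,9} → only 5 remains.
(5,3) = 7: row 5 has {3,5,6,8}; col 3 has {2,4,9}; box has {1,2,3,4,5,6,9} → only 7 remains.
(6,3) = 8: row 6 has {1,2,3,4,5,7}; col 3 has {2,4,7,9}; box has {1,2,3,4,5,6,7,9} → only 8 remains.
(6,4) = 9: row 6 has {1,2,3,4,5,7,8}; col 4 has {2,3,5,6,8}; box has {3,5,8} → only 9 remains.
(6,7) = 6: row 6 has {1,2,3,4,5,7,8,9}; col 7 has {3,5,8}; box has {2,3,4,7,8} → only 6 remains.
(7,9) = 1: row 7 has {2,6,7,8,9}; col 9 has {2,3,4,7,8,9}; box has {2,5,7,8,9} → only 1 remains.
(9,8) = 6: row 9 has {2,3,8}; col 8 has {1,2,4,7,8,9}; box has {1,2,5,7,8,9} → only 6 remains.
(1,7) = 7: row 1 has {2,3,4,9}; col 7 has {3,5,6,8}; box has {1,3,4,8,9} → only 7 remains.
(1,8) = 5: row 1 has {2,3,4,7,9}; col 8 has {1,2,4,6,7,8,9}; box has {1,3,4,7,8,9} → only 5 remains.
(1,9) = 6: row 1 has {2,3,4,5,7,9}; col 9 has {1,2,3,4,7,8,9}; box has {1,3,4,5,7,8,9} → only 6 remains.
(2,2) = 6: row 2 has {2,3,4,8,9}; col 2 has {1,2,3,5,7,9}; box has {2,4,7,9} → only 6 remains.
(3,3) = 3: row 3 has {1,4,5,6,7,8}; col 3 has {2,4,7,8,9}; box has {2,4,6,7,9} → only 3 remains.
(3,6) = 9: row 3 has {1,3,4,5,6,7,8}; col 6 has {3,5,8}; box has {2,3,4,5,6,8} → only 9 remains.
(3,7) = 2: row 3 has {1,3,4,5,6,7,8,9}; col 7 has {3,5,6,7,8}; box has {1,3,4,5,6,7,8,9} → only 2 remains.
(4,7) = 1: row 4 has {2,3,4,8,9}; col 7 has {2,3,5,6,7,8}; box has {2,3,4,6,7,8} → only 1 remains.
(4,9) = 5: row 4 has {1,2,3,4,8,9}; col 9 has {1,2,3,4,6,7,8,9}; box has {1,2,3,4,6,7,8} → only 5 remains.
(5,5) = 1: row 5 has {3,5,6,7,8}; col 5 has {2,3,4,6,8}; box has {3,5,8,9} → only 1 remains.
(5,7) = 9: row 5 has {1,3,5,6,7,8}; col 7 has {1,2,3,5,6,7,8}; box has {1,2,3,4,5,6,7,8} → only 9 remains.
(7,5) = 5: row 7 has {1,2,6,7,8,9}; col 5 has {1,2,3,4,6,8}; box has {2,3,6,8} → only 5 remains.
(7,7) = 4: row 7 has {1,2,5,6,7,8,9}; col 7 has {1,2,3,5,6,7,8,9}; box has {1,2,5,6,7,8,9} → only 4 remains.
(8,5) = 7: row 8 has {2,5,9}; col 5 has {1,2,3,4,5,6,8}; box has {2,3,5,6,8} → only 7 remains.
(8,8) = 3: row 8 has {2,5,7,9}; col 8 has {1,2,4,5,6,7,8,9}; box has {1,2,4,5,6,7,8,9} → only 3 remains.
(9,2) = 4: row 9 has {2,3,6,8}; col 2 has {1,2,3,5,6,7,9}; box has {2,9} → only 4 remains.
(9,4) = 1: row 9 has {2,3,4,6,8}; col 4 has {2,3,5,6,8,9}; box has {2,3,5,6,7,8} → only 1 remains.
(9,5) = 9: row 9 has {1,2,3,4,6,8}; col 5 has {1,2,3,4,5,6,7,8}; box has {1,2,3,5,6,7,8} → only 9 remains.
(1,6) = 1: row 1 has {2,3,4,5,6,7,9}; col 6 has {3,5,8,9}; box has {2,3,4,5,6,8,9} → only 1 remains.
(2,6) = 7: row 2 has {2,3,4,6,8,9}; col 6 has {1,3,5,8,9}; box has {1,2,3,4,5,6,8,9} → only 7 remains.
(4,4) = 7: row 4 has {1,2,3,4,5,8,9}; col 4 has {1,2,3,5,6,8,9}; box has {1,3,5,8,9} → only 7 remains.
(4,6) = 6: row 4 has {1,2,3,4,5,7,8,9}; col 6 has {1,3,5,7,8,9}; box has {1,3,5,7,8,9} → only 6 remains.
(5,4) = 4: row 5 has {1,3,5,6,7,8,9}; col 4 has {1,2,3,5,6,7,8,9}; box has {1,3,5,6,7,8,9} → only 4 remains.
(5,6) = 2: row 5 has {1,3,4,5,6,7,8,9}; col 6 has {1,3,5,6,7,8,9}; box has {1,3,4,5,6,7,8,9} → only 2 remains.
(7,1) = 3: row 7 has {1,2,4,5,6,7,8,9}; col 1 has {2,4,6,9}; box has {2,4,9} → only 3 remains.
(8,2) = 8: row 8 has {2,3,5,7,9}; col 2 has {1,2,3,4,5,6,7,9}; box has {2,3,4,9} → only 8 remains.
(8,6) = 4: row 8 has {2,3,5,7,8,9}; col 6 has {1,2,3,5,6,7,8,9}; box has {1,2,3,5,6,7,8,9} → only 4 remains.
(9,3) = 5: row 9 has {1,2,3,4,6,8,9}; col 3 has {2,3,4,7,8,9}; box has {2,3,4,8,9} → only 5 remains.
(1,1) = 8: row 1 has {1,2,3,4,5,6,7,9}; col 1 has {2,3,4,6,9}; box has {2,3,4,6,7,9} → only 8 remains.
(2,3) = 1: row 2 has {2,3,4,6,7,8,9}; col 3 has {2,3,4,5,7,8,9}; box has {2,3,4,6,7,8,9} → only 1 remains.

1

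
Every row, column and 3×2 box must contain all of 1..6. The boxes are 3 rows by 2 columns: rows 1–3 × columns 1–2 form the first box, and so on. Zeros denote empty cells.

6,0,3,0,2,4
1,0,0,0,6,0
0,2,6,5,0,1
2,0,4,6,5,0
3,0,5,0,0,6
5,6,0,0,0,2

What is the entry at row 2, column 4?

4

row 1, column 2 = 5: row 1 has {2,3,4,6}; col 2 has {2,6}; box has {1,2,6} → only 5 remains.
row 1, column 4 = 1: row 1 has {2,3,4,5,6}; col 4 has {5,6}; box has {3,5,6} → only 1 remains.
row 2, column 3 = 2: row 2 has {1,6}; col 3 has {3,4,5,6}; box has {1,3,5,6} → only 2 remains.
row 2, column 4 = 4: row 2 has {1,2,6}; col 4 has {1,5,6}; box has {1,2,3,5,6} → only 4 remains.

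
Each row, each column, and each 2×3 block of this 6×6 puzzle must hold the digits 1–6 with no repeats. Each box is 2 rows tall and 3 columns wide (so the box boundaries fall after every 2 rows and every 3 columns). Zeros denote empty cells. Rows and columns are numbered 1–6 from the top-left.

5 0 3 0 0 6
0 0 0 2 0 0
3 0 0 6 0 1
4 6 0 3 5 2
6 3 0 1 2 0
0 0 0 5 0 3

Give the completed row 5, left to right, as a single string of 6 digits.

635124

row 1, column 4 = 4: row 1 has {3,5,6}; col 4 has {1,2,3,5,6}; box has {2,6} → only 4 remains.
row 1, column 5 = 1: row 1 has {3,4,5,6}; col 5 has {2,5}; box has {2,4,6} → only 1 remains.
row 2, column 1 = 1: row 2 has {2}; col 1 has {3,4,5,6}; box has {3,5} → only 1 remains.
row 2, column 2 = 4: row 2 has {1,2}; col 2 has {3,6}; box has {1,3,5} → only 4 remains.
row 2, column 3 = 6: row 2 has {1,2,4}; col 3 has {3}; box has {1,3,4,5} → only 6 remains.
row 2, column 5 = 3: row 2 has {1,2,4,6}; col 5 has {1,2,5}; box has {1,2,4,6} → only 3 remains.
row 2, column 6 = 5: row 2 has {1,2,3,4,6}; col 6 has {1,2,3,6}; box has {1,2,3,4,6} → only 5 remains.
row 3, column 5 = 4: row 3 has {1,3,6}; col 5 has {1,2,3,5}; box has {1,2,3,5,6} → only 4 remains.
row 4, column 3 = 1: row 4 has {2,3,4,5,6}; col 3 has {3,6}; box has {3,4,6} → only 1 remains.
row 5, column 6 = 4: row 5 has {1,2,3,6}; col 6 has {1,2,3,5,6}; box has {1,2,3,5} → only 4 remains.
row 6, column 1 = 2: row 6 has {3,5}; col 1 has {1,3,4,5,6}; box has {3,6} → only 2 remains.
row 6, column 2 = 1: row 6 has {2,3,5}; col 2 has {3,4,6}; box has {2,3,6} → only 1 remains.
row 6, column 3 = 4: row 6 has {1,2,3,5}; col 3 has {1,3,6}; box has {1,2,3,6} → only 4 remains.
row 6, column 5 = 6: row 6 has {1,2,3,4,5}; col 5 has {1,2,3,4,5}; box has {1,2,3,4,5} → only 6 remains.
row 1, column 2 = 2: row 1 has {1,3,4,5,6}; col 2 has {1,3,4,6}; box has {1,3,4,5,6} → only 2 remains.
row 3, column 2 = 5: row 3 has {1,3,4,6}; col 2 has {1,2,3,4,6}; box has {1,3,4,6} → only 5 remains.
row 3, column 3 = 2: row 3 has {1,3,4,5,6}; col 3 has {1,3,4,6}; box has {1,3,4,5,6} → only 2 remains.
row 5, column 3 = 5: row 5 has {1,2,3,4,6}; col 3 has {1,2,3,4,6}; box has {1,2,3,4,6} → only 5 remains.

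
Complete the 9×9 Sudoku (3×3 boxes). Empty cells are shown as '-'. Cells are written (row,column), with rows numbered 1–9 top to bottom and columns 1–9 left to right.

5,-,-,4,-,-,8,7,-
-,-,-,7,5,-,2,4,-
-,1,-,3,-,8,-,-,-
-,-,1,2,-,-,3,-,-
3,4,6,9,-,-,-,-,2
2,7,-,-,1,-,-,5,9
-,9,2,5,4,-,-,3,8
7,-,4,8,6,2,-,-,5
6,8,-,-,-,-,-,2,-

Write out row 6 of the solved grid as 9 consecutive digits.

278613459

(3,9) = 6: row 3 has {1,3,8}; col 9 has {2,5,8,9}; box has {2,4,7,8} → only 6 remains.
(4,2) = 5: row 4 has {1,2,3}; col 2 has {1,4,7,8,9}; box has {1,2,3,4,6,7} → only 5 remains.
(6,3) = 8: row 6 has {1,2,5,7,9}; col 3 has {1,2,4,6}; box has {1,2,3,4,5,6,7} → only 8 remains.
(6,4) = 6: row 6 has {1,2,5,7,8,9}; col 4 has {2,3,4,5,7,8,9}; box has {1,2,9} → only 6 remains.
(6,7) = 4: row 6 has {1,2,5,6,7,8,9}; col 7 has {2,3,8}; box has {2,3,5,9} → only 4 remains.
(7,1) = 1: row 7 has {2,3,4,5,8,9}; col 1 has {2,3,5,6,7}; box has {2,4,6,7,8,9} → only 1 remains.
(7,6) = 7: row 7 has {1,2,3,4,5,8,9}; col 6 has {2,8}; box has {2,4,5,6,8} → only 7 remains.
(7,7) = 6: row 7 has {1,2,3,4,5,7,8,9}; col 7 has {2,3,4,8}; box has {2,3,5,8} → only 6 remains.
(8,2) = 3: row 8 has {2,4,5,6,7,8}; col 2 has {1,4,5,7,8,9}; box has {1,2,4,6,7,8,9} → only 3 remains.
(9,3) = 5: row 9 has {2,6,8}; col 3 has {1,2,4,6,8}; box has {1,2,3,4,6,7,8,9} → only 5 remains.
(9,4) = 1: row 9 has {2,5,6,8}; col 4 has {2,3,4,5,6,7,8,9}; box has {2,4,5,6,7,8} → only 1 remains.
(2,2) = 6: row 2 has {2,4,5,7}; col 2 has {1,3,4,5,7,8,9}; box has {1,5} → only 6 remains.
(3,8) = 9: row 3 has {1,3,6,8}; col 8 has {2,3,4,5,7}; box has {2,4,6,7,8} → only 9 remains.
(4,1) = 9: row 4 has {1,2,3,5}; col 1 has {1,2,3,5,6,7}; box has {1,2,3,4,5,6,7,8} → only 9 remains.
(4,6) = 4: row 4 has {1,2,3,5,9}; col 6 has {2,7,8}; box has {1,2,6,9} → only 4 remains.
(4,9) = 7: row 4 has {1,2,3,4,5,9}; col 9 has {2,5,6,8,9}; box has {2,3,4,5,9} → only 7 remains.
(5,6) = 5: row 5 has {2,3,4,6,9}; col 6 has {2,4,7,8}; box has {1,2,4,6,9} → only 5 remains.
(5,7) = 1: row 5 has {2,3,4,5,6,9}; col 7 has {2,3,4,6,8}; box has {2,3,4,5,7,9} → only 1 remains.
(5,8) = 8: row 5 has {1,2,3,4,5,6,9}; col 8 has {2,3,4,5,7,9}; box has {1,2,3,4,5,7,9} → only 8 remains.
(6,6) = 3: row 6 has {1,2,4,5,6,7,8,9}; col 6 has {2,4,5,7,8}; box has {1,2,4,5,6,9} → only 3 remains.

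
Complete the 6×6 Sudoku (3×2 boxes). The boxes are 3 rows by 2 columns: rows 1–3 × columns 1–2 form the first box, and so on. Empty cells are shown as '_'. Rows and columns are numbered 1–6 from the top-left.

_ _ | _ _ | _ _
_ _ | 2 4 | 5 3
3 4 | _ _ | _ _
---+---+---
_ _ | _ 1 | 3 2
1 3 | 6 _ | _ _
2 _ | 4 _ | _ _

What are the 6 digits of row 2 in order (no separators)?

612453

R2C1 = 6: row 2 has {2,3,4,5}; col 1 has {1,2,3}; box has {3,4} → only 6 remains.
R2C2 = 1: row 2 has {2,3,4,5,6}; col 2 has {3,4}; box has {3,4,6} → only 1 remains.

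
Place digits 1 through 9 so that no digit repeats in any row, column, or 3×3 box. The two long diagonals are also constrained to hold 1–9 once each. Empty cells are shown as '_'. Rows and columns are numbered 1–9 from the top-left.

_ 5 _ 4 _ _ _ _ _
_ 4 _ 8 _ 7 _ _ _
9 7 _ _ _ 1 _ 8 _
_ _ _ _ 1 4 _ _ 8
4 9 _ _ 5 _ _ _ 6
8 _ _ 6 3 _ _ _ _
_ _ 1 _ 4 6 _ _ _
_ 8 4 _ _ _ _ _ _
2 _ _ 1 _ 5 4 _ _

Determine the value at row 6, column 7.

row 3, column 7 = 3: row 3 has {1,7,8,9}; col 7 has {4}; box has {8}; anti-diagonal has {1,2,4,5,6,8} → only 3 remains.
row 7, column 2 = 3: row 7 has {1,4,6}; col 2 has {4,5,7,8,9}; box has {1,2,4,8} → only 3 remains.
row 9, column 2 = 6: row 9 has {1,2,4,5}; col 2 has {3,4,5,7,8,9}; box has {1,2,3,4,8} → only 6 remains.
row 2, column 8 = 9: row 2 has {4,7,8}; col 8 has {8}; box has {3,8}; anti-diagonal has {1,2,3,4,5,6,8} → only 9 remains.
row 4, column 2 = 2: row 4 has {1,4,8}; col 2 has {3,4,5,6,7,8,9}; box has {4,8,9} → only 2 remains.
row 6, column 2 = 1: row 6 has {3,6,8}; col 2 has {2,3,4,5,6,7,8,9}; box has {2,4,8,9} → only 1 remains.
row 1, column 9 = 7: row 1 has {4,5}; col 9 has {6,8}; box has {3,8,9}; anti-diagonal has {1,2,3,4,5,6,8,9} → only 7 remains.
row 1, column 3 = 8: in row 1, 8 can only go here (every other open cell in that row sees an 8).
row 3, column 9 = 4: in row 3, 4 can only go here (every other open cell in that row sees a 4).
row 3, column 4 = 5: in row 3, 5 can only go here (every other open cell in that row sees a 5).
row 5, column 6 = 8: in row 5, 8 can only go here (every other open cell in that row sees an 8).
row 6, column 8 = 4: in row 6, 4 can only go here (every other open cell in that row sees a 4).
row 7, column 7 = 8: in row 7, 8 can only go here (every other open cell in that row sees an 8).
row 9, column 5 = 8: in row 9, 8 can only go here (every other open cell in that row sees an 8).
row 9, column 3 = 9: in column 3, 9 can only go here (every other open cell in that column sees a 9).
row 9, column 9 = 3: row 9 has {1,2,4,5,6,8,9}; col 9 has {4,6,7,8}; box has {4,8}; main diagonal has {4,5,8} → only 3 remains.
row 9, column 8 = 7: row 9 has {1,2,3,4,5,6,8,9}; col 8 has {4,8,9}; box has {3,4,8} → only 7 remains.
row 1, column 6 = 3: in row 1, 3 can only go here (every other open cell in that row sees a 3).
row 1, column 5 = 9: in row 1, 9 can only go here (every other open cell in that row sees a 9).
row 8, column 4 = 3: in row 8, 3 can only go here (every other open cell in that row sees a 3).
row 8, column 5 = 7: in column 5, 7 can only go here (every other open cell in that column sees a 7).
row 8, column 1 = 5: row 8 has {3,4,7,8}; col 1 has {2,4,8,9}; box has {1,2,3,4,6,8,9} → only 5 remains.
row 7, column 1 = 7: row 7 has {1,3,4,6,8}; col 1 has {2,4,5,8,9}; box has {1,2,3,4,5,6,8,9} → only 7 remains.
row 4, column 4 = 7: in main diagonal, 7 can only go here (every other open cell in that diagonal sees a 7).
row 5, column 4 = 2: row 5 has {4,5,6,8,9}; col 4 has {1,3,4,5,6,7,8}; box has {1,3,4,5,6,7,8} → only 2 remains.
row 6, column 6 = 9: row 6 has {1,3,4,6,8}; col 6 has {1,3,4,5,6,7,8}; box has {1,2,3,4,5,6,7,8}; main diagonal has {3,4,5,7,8} → only 9 remains.
row 7, column 4 = 9: row 7 has {1,3,4,6,7,8}; col 4 has {1,2,3,4,5,6,7,8}; box has {1,3,4,5,6,7,8} → only 9 remains.
row 8, column 6 = 2: row 8 has {3,4,5,7,8}; col 6 has {1,3,4,5,6,7,8,9}; box has {1,3,4,5,6,7,8,9} → only 2 remains.
row 4, column 7 = 9: in row 4, 9 can only go here (every other open cell in that row sees a 9).
row 8, column 9 = 9: in row 8, 9 can only go here (every other open cell in that row sees a 9).
row 2, column 9 = 1: in column 9, 1 can only go here (every other open cell in that column sees a 1).
row 1, column 1 = 1: in row 1, 1 can only go here (every other open cell in that row sees a 1).
row 8, column 8 = 6: row 8 has {2,3,4,5,7,8,9}; col 8 has {4,7,8,9}; box has {3,4,7,8,9}; main diagonal has {1,3,4,5,7,8,9} → only 6 remains.
row 1, column 8 = 2: row 1 has {1,3,4,5,7,8,9}; col 8 has {4,6,7,8,9}; box has {1,3,4,7,8,9} → only 2 remains.
row 3, column 3 = 2: row 3 has {1,3,4,5,7,8,9}; col 3 has {1,4,8,9}; box has {1,4,5,7,8,9}; main diagonal has {1,3,4,5,6,7,8,9} → only 2 remains.
row 3, column 5 = 6: row 3 has {1,2,3,4,5,7,8,9}; col 5 has {1,3,4,5,7,8,9}; box has {1,3,4,5,7,8,9} → only 6 remains.
row 7, column 8 = 5: row 7 has {1,3,4,6,7,8,9}; col 8 has {2,4,6,7,8,9}; box has {3,4,6,7,8,9} → only 5 remains.
row 7, column 9 = 2: row 7 has {1,3,4,5,6,7,8,9}; col 9 has {1,3,4,6,7,8,9}; box has {3,4,5,6,7,8,9} → only 2 remains.
row 8, column 7 = 1: row 8 has {2,3,4,5,6,7,8,9}; col 7 has {3,4,8,9}; box has {2,3,4,5,6,7,8,9} → only 1 remains.
row 1, column 7 = 6: row 1 has {1,2,3,4,5,7,8,9}; col 7 has {1,3,4,8,9}; box has {1,2,3,4,7,8,9} → only 6 remains.
row 2, column 5 = 2: row 2 has {1,4,7,8,9}; col 5 has {1,3,4,5,6,7,8,9}; box has {1,3,4,5,6,7,8,9} → only 2 remains.
row 2, column 7 = 5: row 2 has {1,2,4,7,8,9}; col 7 has {1,3,4,6,8,9}; box has {1,2,3,4,6,7,8,9} → only 5 remains.
row 4, column 8 = 3: row 4 has {1,2,4,7,8,9}; col 8 has {2,4,5,6,7,8,9}; box has {4,6,8,9} → only 3 remains.
row 5, column 7 = 7: row 5 has {2,4,5,6,8,9}; col 7 has {1,3,4,5,6,8,9}; box has {3,4,6,8,9} → only 7 remains.
row 5, column 8 = 1: row 5 has {2,4,5,6,7,8,9}; col 8 has {2,3,4,5,6,7,8,9}; box has {3,4,6,7,8,9} → only 1 remains.
row 6, column 7 = 2: row 6 has {1,3,4,6,8,9}; col 7 has {1,3,4,5,6,7,8,9}; box has {1,3,4,6,7,8,9} → only 2 remains.

2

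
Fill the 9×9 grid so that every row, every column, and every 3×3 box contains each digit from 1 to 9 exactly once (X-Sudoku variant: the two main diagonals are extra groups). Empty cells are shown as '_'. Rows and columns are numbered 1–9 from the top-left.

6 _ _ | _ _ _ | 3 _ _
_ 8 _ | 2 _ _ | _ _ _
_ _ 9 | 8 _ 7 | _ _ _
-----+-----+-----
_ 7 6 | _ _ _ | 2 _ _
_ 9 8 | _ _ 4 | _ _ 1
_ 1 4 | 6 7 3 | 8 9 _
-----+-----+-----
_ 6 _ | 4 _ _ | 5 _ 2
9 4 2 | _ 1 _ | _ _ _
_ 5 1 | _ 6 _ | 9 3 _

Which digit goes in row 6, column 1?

row 1, column 2 = 2 (sole candidate).
row 3, column 2 = 3 (sole candidate).
row 3, column 7 = 1 (sole candidate).
row 4, column 4 = 1 (sole candidate).
row 5, column 4 = 5 (sole candidate).
row 5, column 5 = 2 (sole candidate).
row 6, column 9 = 5 (sole candidate).
row 8, column 8 = 7 (sole candidate).
row 9, column 4 = 7 (sole candidate).
row 9, column 9 = 4 (sole candidate).
row 1, column 4 = 9 (sole candidate).
row 2, column 8 = 5 (sole candidate).
row 3, column 9 = 6 (sole candidate).
row 4, column 8 = 4 (sole candidate).
row 4, column 9 = 3 (sole candidate).
row 5, column 1 = 3 (sole candidate).
row 5, column 8 = 6 (sole candidate).
row 6, column 1 = 2: row 6 has {1,3,4,5,6,7,8,9}; col 1 has {3,6,9}; box has {1,3,4,6,7,8,9} → only 2 remains.

2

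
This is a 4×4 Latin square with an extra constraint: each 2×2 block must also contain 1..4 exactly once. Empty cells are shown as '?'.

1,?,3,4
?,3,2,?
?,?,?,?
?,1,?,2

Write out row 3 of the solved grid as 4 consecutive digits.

2413

R1C2 = 2 (sole candidate).
R2C1 = 4 (sole candidate).
R2C4 = 1 (sole candidate).
R3C2 = 4: row 3 has {}; col 2 has {1,2,3}; box has {1} → only 4 remains.
R3C3 = 1: row 3 has {4}; col 3 has {2,3}; box has {2} → only 1 remains.
R3C4 = 3: row 3 has {1,4}; col 4 has {1,2,4}; box has {1,2} → only 3 remains.
R4C1 = 3 (sole candidate).
R4C3 = 4 (sole candidate).
R3C1 = 2: row 3 has {1,3,4}; col 1 has {1,3,4}; box has {1,3,4} → only 2 remains.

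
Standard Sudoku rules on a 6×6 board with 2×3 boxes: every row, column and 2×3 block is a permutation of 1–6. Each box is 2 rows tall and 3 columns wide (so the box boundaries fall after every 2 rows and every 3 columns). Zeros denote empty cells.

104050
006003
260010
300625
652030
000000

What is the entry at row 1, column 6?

row 1, column 4 = 2: row 1 has {1,4,5}; col 4 has {6}; box has {3,5} → only 2 remains.
row 1, column 6 = 6: row 1 has {1,2,4,5}; col 6 has {3,5}; box has {2,3,5} → only 6 remains.

6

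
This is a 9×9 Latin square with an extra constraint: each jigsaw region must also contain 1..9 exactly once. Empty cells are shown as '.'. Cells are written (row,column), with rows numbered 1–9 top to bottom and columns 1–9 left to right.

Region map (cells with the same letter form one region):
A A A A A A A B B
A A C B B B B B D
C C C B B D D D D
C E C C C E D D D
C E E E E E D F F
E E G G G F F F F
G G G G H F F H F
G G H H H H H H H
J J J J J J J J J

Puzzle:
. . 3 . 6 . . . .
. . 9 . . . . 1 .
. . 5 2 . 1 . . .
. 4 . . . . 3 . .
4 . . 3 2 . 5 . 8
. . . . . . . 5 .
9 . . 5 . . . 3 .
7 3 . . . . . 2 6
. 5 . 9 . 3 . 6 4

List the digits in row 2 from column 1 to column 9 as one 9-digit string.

579634812

(2,5) = 3: in row 2, 3 can only go here (every other open cell in that row sees a 3).
(3,1) = 3: in row 3, 3 can only go here (every other open cell in that row sees a 3).
(4,6) = 5: in row 4, 5 can only go here (every other open cell in that row sees a 5).
(2,1) = 5: in row 2, 5 can only go here (every other open cell in that row sees a 5).
(1,9) = 5: in row 1, 5 can only go here (every other open cell in that row sees a 5).
(6,9) = 3: in row 6, 3 can only go here (every other open cell in that row sees a 3).
(8,5) = 5: in row 8, 5 can only go here (every other open cell in that row sees a 5).
(3,5) = 9: in column 5, 9 can only go here (every other open cell in that column sees a 9).
(3,9) = 7: row 3 has {1,2,3,5,9}; col 9 has {3,4,5,6,8}; region has {1,3,5} → only 7 remains.
(2,9) = 2: row 2 has {1,3,5,9}; col 9 has {3,4,5,6,7,8}; region has {1,3,5,7} → only 2 remains.
(4,9) = 9: row 4 has {3,4,5}; col 9 has {2,3,4,5,6,7,8}; region has {1,2,3,5,7} → only 9 remains.
(7,9) = 1: row 7 has {3,5,9}; col 9 has {2,3,4,5,6,7,8,9}; region has {3,5,8} → only 1 remains.
(4,8) = 8: row 4 has {3,4,5,9}; col 8 has {1,2,3,5,6}; region has {1,2,3,5,7,9} → only 8 remains.
(3,8) = 4: row 3 has {1,2,3,5,7,9}; col 8 has {1,2,3,5,6,8}; region has {1,2,3,5,7,8,9} → only 4 remains.
(1,8) = 7: row 1 has {3,5,6}; col 8 has {1,2,3,4,5,6,8}; region has {1,2,3,5,9} → only 7 remains.
(3,7) = 6: row 3 has {1,2,3,4,5,7,9}; col 7 has {3,5}; region has {1,2,3,4,5,7,8,9} → only 6 remains.
(5,8) = 9: row 5 has {2,3,4,5,8}; col 8 has {1,2,3,4,5,6,7,8}; region has {1,3,5,8} → only 9 remains.
(3,2) = 8: row 3 has {1,2,3,4,5,6,7,9}; col 2 has {3,4,5}; region has {3,4,5,9} → only 8 remains.
(2,2) = 7: row 2 has {1,2,3,5,9}; col 2 has {3,4,5,8}; region has {3,5,6} → only 7 remains.
(6,2) = 9: in row 6, 9 can only go here (every other open cell in that row sees a 9).
(4,4) = 7: in column 4, 7 can only go here (every other open cell in that column sees a 7).
(4,5) = 1: row 4 has {3,4,5,7,8,9}; col 5 has {2,3,5,6,9}; region has {3,4,5,7,8,9} → only 1 remains.
(6,1) = 8: in region E, 8 can only go here (every other open cell in that region sees an 8).
(6,5) = 4: row 6 has {3,5,8,9}; col 5 has {1,2,3,5,6,9}; region has {3,5,7,9} → only 4 remains.
(4,1) = 6: in column 1, 6 can only go here (every other open cell in that column sees a 6).
(4,3) = 2: row 4 has {1,3,4,5,6,7,8,9}; col 3 has {3,5,9}; region has {1,3,4,5,6,7,8,9} → only 2 remains.
(8,3) = 4: in column 3, 4 can only go here (every other open cell in that column sees a 4).
(7,3) = 8: in region G, 8 can only go here (every other open cell in that region sees an 8).
(7,2) = 2: in region G, 2 can only go here (every other open cell in that region sees a 2).
(1,2) = 1: row 1 has {3,5,6,7}; col 2 has {2,3,4,5,7,8,9}; region has {3,5,6,7} → only 1 remains.
(5,2) = 6: row 5 has {2,3,4,5,8,9}; col 2 has {1,2,3,4,5,7,8,9}; region has {2,3,4,5,8,9} → only 6 remains.
(5,6) = 7: row 5 has {2,3,4,5,6,8,9}; col 6 has {1,3,5}; region has {2,3,4,5,6,8,9} → only 7 remains.
(7,5) = 7: row 7 has {1,2,3,5,8,9}; col 5 has {1,2,3,4,5,6,9}; region has {2,3,4,5,6} → only 7 remains.
(7,7) = 4: row 7 has {1,2,3,5,7,8,9}; col 7 has {3,5,6}; region has {1,3,5,8,9} → only 4 remains.
(9,5) = 8: row 9 has {3,4,5,6,9}; col 5 has {1,2,3,4,5,6,7,9}; region has {3,4,5,6,9} → only 8 remains.
(1,1) = 2: row 1 has {1,3,5,6,7}; col 1 has {3,4,5,6,7,8,9}; region has {1,3,5,6,7} → only 2 remains.
(2,7) = 8: row 2 has {1,2,3,5,7,9}; col 7 has {3,4,5,6}; region has {1,2,3,5,7,9} → only 8 remains.
(5,3) = 1: row 5 has {2,3,4,5,6,7,8,9}; col 3 has {2,3,4,5,8,9}; region has {2,3,4,5,6,7,8,9} → only 1 remains.
(6,3) = 6: row 6 has {3,4,5,8,9}; col 3 has {1,2,3,4,5,8,9}; region has {2,3,4,5,7,8,9} → only 6 remains.
(6,4) = 1: row 6 has {3,4,5,6,8,9}; col 4 has {2,3,5,7,9}; region has {2,3,4,5,6,7,8,9} → only 1 remains.
(6,6) = 2: row 6 has {1,3,4,5,6,8,9}; col 6 has {1,3,5,7}; region has {1,3,4,5,8,9} → only 2 remains.
(6,7) = 7: row 6 has {1,2,3,4,5,6,8,9}; col 7 has {3,4,5,6,8}; region has {1,2,3,4,5,8,9} → only 7 remains.
(7,6) = 6: row 7 has {1,2,3,4,5,7,8,9}; col 6 has {1,2,3,5,7}; region has {1,2,3,4,5,7,8,9} → only 6 remains.
(8,4) = 8: row 8 has {2,3,4,5,6,7}; col 4 has {1,2,3,5,7,9}; region has {2,3,4,5,6,7} → only 8 remains.
(8,6) = 9: row 8 has {2,3,4,5,6,7,8}; col 6 has {1,2,3,5,6,7}; region has {2,3,4,5,6,7,8} → only 9 remains.
(8,7) = 1: row 8 has {2,3,4,5,6,7,8,9}; col 7 has {3,4,5,6,7,8}; region has {2,3,4,5,6,7,8,9} → only 1 remains.
(9,1) = 1: row 9 has {3,4,5,6,8,9}; col 1 has {2,3,4,5,6,7,8,9}; region has {3,4,5,6,8,9} → only 1 remains.
(9,3) = 7: row 9 has {1,3,4,5,6,8,9}; col 3 has {1,2,3,4,5,6,8,9}; region has {1,3,4,5,6,8,9} → only 7 remains.
(9,7) = 2: row 9 has {1,3,4,5,6,7,8,9}; col 7 has {1,3,4,5,6,7,8}; region has {1,3,4,5,6,7,8,9} → only 2 remains.
(1,4) = 4: row 1 has {1,2,3,5,6,7}; col 4 has {1,2,3,5,7,8,9}; region has {1,2,3,5,6,7} → only 4 remains.
(1,6) = 8: row 1 has {1,2,3,4,5,6,7}; col 6 has {1,2,3,5,6,7,9}; region has {1,2,3,4,5,6,7} → only 8 remains.
(1,7) = 9: row 1 has {1,2,3,4,5,6,7,8}; col 7 has {1,2,3,4,5,6,7,8}; region has {1,2,3,4,5,6,7,8} → only 9 remains.
(2,4) = 6: row 2 has {1,2,3,5,7,8,9}; col 4 has {1,2,3,4,5,7,8,9}; region has {1,2,3,5,7,8,9} → only 6 remains.
(2,6) = 4: row 2 has {1,2,3,5,6,7,8,9}; col 6 has {1,2,3,5,6,7,8,9}; region has {1,2,3,5,6,7,8,9} → only 4 remains.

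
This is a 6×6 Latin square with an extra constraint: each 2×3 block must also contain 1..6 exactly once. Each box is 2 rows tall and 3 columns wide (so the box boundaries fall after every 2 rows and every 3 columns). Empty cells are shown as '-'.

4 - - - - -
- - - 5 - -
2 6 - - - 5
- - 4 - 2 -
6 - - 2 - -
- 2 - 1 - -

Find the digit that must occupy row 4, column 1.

5

row 5, column 2 = 4: in column 2, 4 can only go here (every other open cell in that column sees a 4).
row 5, column 6 = 3: row 5 has {2,4,6}; col 6 has {5}; box has {1,2} → only 3 remains.
row 5, column 5 = 5: row 5 has {2,3,4,6}; col 5 has {2}; box has {1,2,3} → only 5 remains.
row 5, column 3 = 1: row 5 has {2,3,4,5,6}; col 3 has {4}; box has {2,4,6} → only 1 remains.
row 3, column 3 = 3: row 3 has {2,5,6}; col 3 has {1,4}; box has {2,4,6} → only 3 remains.
row 3, column 4 = 4: row 3 has {2,3,5,6}; col 4 has {1,2,5}; box has {2,5} → only 4 remains.
row 3, column 5 = 1: row 3 has {2,3,4,5,6}; col 5 has {2,5}; box has {2,4,5} → only 1 remains.
row 4, column 6 = 6: row 4 has {2,4}; col 6 has {3,5}; box has {1,2,4,5} → only 6 remains.
row 6, column 3 = 5: row 6 has {1,2}; col 3 has {1,3,4}; box has {1,2,4,6} → only 5 remains.
row 6, column 6 = 4: row 6 has {1,2,5}; col 6 has {3,5,6}; box has {1,2,3,5} → only 4 remains.
row 4, column 4 = 3: row 4 has {2,4,6}; col 4 has {1,2,4,5}; box has {1,2,4,5,6} → only 3 remains.
row 6, column 1 = 3: row 6 has {1,2,4,5}; col 1 has {2,4,6}; box has {1,2,4,5,6} → only 3 remains.
row 6, column 5 = 6: row 6 has {1,2,3,4,5}; col 5 has {1,2,5}; box has {1,2,3,4,5} → only 6 remains.
row 1, column 4 = 6: row 1 has {4}; col 4 has {1,2,3,4,5}; box has {5} → only 6 remains.
row 1, column 5 = 3: row 1 has {4,6}; col 5 has {1,2,5,6}; box has {5,6} → only 3 remains.
row 2, column 1 = 1: row 2 has {5}; col 1 has {2,3,4,6}; box has {4} → only 1 remains.
row 2, column 2 = 3: row 2 has {1,5}; col 2 has {2,4,6}; box has {1,4} → only 3 remains.
row 2, column 5 = 4: row 2 has {1,3,5}; col 5 has {1,2,3,5,6}; box has {3,5,6} → only 4 remains.
row 2, column 6 = 2: row 2 has {1,3,4,5}; col 6 has {3,4,5,6}; box has {3,4,5,6} → only 2 remains.
row 4, column 1 = 5: row 4 has {2,3,4,6}; col 1 has {1,2,3,4,6}; box has {2,3,4,6} → only 5 remains.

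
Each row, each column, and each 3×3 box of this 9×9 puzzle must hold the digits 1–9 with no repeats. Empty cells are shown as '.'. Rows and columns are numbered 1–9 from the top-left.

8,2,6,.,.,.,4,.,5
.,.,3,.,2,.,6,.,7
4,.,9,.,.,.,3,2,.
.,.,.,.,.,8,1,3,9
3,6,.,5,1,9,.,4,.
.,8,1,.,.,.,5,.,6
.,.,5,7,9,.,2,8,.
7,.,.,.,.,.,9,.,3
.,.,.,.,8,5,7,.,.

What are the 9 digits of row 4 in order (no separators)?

row 5, column 7 = 8 (sole candidate).
row 5, column 9 = 2 (sole candidate).
row 6, column 8 = 7 (sole candidate).
row 5, column 3 = 7 (sole candidate).
row 2, column 4 = 8 (hidden single in row 2).
row 2, column 6 = 4 (hidden single in row 2).
row 2, column 8 = 9 (hidden single in row 2).
row 1, column 8 = 1 (sole candidate).
row 3, column 9 = 8 (sole candidate).
row 9, column 8 = 6 (sole candidate).
row 8, column 8 = 5 (sole candidate).
row 1, column 4 = 9 (hidden single in row 1).
row 4, column 5 = 7: in row 4, 7 can only go here (every other open cell in that row sees a 7).
row 1, column 5 = 3 (sole candidate).
row 1, column 6 = 7 (sole candidate).
row 6, column 5 = 4 (sole candidate).
row 8, column 5 = 6 (sole candidate).
row 3, column 5 = 5 (sole candidate).
row 3, column 2 = 7 (hidden single in row 3).
row 4, column 4 = 6: in row 4, 6 can only go here (every other open cell in that row sees a 6).
row 3, column 4 = 1 (sole candidate).
row 3, column 6 = 6 (sole candidate).
row 6, column 1 = 9 (hidden single in row 6).
row 7, column 1 = 6 (hidden single in row 7).
row 8, column 3 = 8 (hidden single in row 8).
row 9, column 2 = 9 (hidden single in row 9).
row 9, column 4 = 3 (hidden single in row 9).
row 6, column 4 = 2 (sole candidate).
row 6, column 6 = 3 (sole candidate).
row 7, column 6 = 1 (sole candidate).
row 7, column 9 = 4 (sole candidate).
row 8, column 4 = 4 (sole candidate).
row 8, column 6 = 2 (sole candidate).
row 9, column 9 = 1 (sole candidate).
row 7, column 2 = 3 (sole candidate).
row 8, column 2 = 1 (sole candidate).
row 9, column 1 = 2 (sole candidate).
row 9, column 3 = 4 (sole candidate).
row 2, column 2 = 5 (sole candidate).
row 4, column 1 = 5: row 4 has {1,3,6,7,8,9}; col 1 has {2,3,4,6,7,8,9}; box has {1,3,6,7,8,9} → only 5 remains.
row 4, column 2 = 4: row 4 has {1,3,5,6,7,8,9}; col 2 has {1,2,3,5,6,7,8,9}; box has {1,3,5,6,7,8,9} → only 4 remains.
row 4, column 3 = 2: row 4 has {1,3,4,5,6,7,8,9}; col 3 has {1,3,4,5,6,7,8,9}; box has {1,3,4,5,6,7,8,9} → only 2 remains.

542678139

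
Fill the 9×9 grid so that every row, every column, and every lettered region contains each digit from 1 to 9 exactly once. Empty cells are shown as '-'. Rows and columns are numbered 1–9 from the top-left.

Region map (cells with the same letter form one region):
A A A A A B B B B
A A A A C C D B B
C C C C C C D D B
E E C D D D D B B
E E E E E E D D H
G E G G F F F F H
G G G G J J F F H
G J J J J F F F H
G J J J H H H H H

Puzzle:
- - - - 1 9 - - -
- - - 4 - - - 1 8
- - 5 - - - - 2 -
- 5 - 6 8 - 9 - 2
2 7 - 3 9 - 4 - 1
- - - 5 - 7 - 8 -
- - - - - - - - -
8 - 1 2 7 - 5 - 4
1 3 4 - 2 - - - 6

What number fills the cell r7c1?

3

r4c1 = 4 (sole candidate).
r5c8 = 5 (sole candidate).
r1c8 = 4 (hidden single in row 1).
r2c1 = 5 (hidden single in row 2).
r1c9 = 5 (hidden single in row 1).
r4c6 = 1 (hidden single in row 4).
r6c5 = 4 (hidden single in row 6).
r7c7 = 1 (hidden single in row 7).
r7c2 = 4 (hidden single in row 7).
r7c6 = 8 (hidden single in row 7).
r5c6 = 6 (sole candidate).
r6c2 = 1 (sole candidate).
r8c6 = 3 (sole candidate).
r9c4 = 9 (sole candidate).
r9c6 = 5 (sole candidate).
r9c8 = 7 (sole candidate).
r2c6 = 2 (sole candidate).
r3c6 = 4 (sole candidate).
r4c8 = 3 (sole candidate).
r5c3 = 8 (sole candidate).
r7c4 = 7 (sole candidate).
r8c2 = 6 (sole candidate).
r8c8 = 9 (sole candidate).
r9c7 = 8 (sole candidate).
r1c4 = 8 (sole candidate).
r2c2 = 9 (sole candidate).
r3c2 = 8 (sole candidate).
r3c4 = 1 (sole candidate).
r3c9 = 7 (sole candidate).
r4c3 = 7 (sole candidate).
r7c5 = 5 (sole candidate).
r7c8 = 6 (sole candidate).
r1c2 = 2 (sole candidate).
r1c7 = 6 (sole candidate).
r3c7 = 3 (sole candidate).
r6c7 = 2 (sole candidate).
r1c3 = 3 (sole candidate).
r2c3 = 6 (sole candidate).
r2c5 = 3 (sole candidate).
r2c7 = 7 (sole candidate).
r3c5 = 6 (sole candidate).
r6c3 = 9 (sole candidate).
r6c9 = 3 (sole candidate).
r7c1 = 3: row 7 has {1,4,5,6,7,8}; col 1 has {1,2,4,5,8}; region has {1,4,5,7,8,9} → only 3 remains.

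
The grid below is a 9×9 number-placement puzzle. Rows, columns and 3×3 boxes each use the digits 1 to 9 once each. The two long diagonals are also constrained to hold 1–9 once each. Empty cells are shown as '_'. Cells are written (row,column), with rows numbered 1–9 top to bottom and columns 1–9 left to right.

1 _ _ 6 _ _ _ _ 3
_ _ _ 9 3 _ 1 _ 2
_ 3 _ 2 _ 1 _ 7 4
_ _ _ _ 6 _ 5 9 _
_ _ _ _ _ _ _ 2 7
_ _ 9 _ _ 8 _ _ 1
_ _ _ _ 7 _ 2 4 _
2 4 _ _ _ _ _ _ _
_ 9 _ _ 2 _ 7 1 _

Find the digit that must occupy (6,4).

7

(4,9) = 8 (sole candidate).
(1,7) = 9 (hidden single in row 1).
(3,1) = 9 (hidden single in row 3).
(6,2) = 2 (hidden single in row 6).
(1,3) = 2 (hidden single in row 1).
(4,6) = 2 (hidden single in row 4).
(8,3) = 7 (hidden single in row 8).
(8,5) = 1 (hidden single in column 5).
(5,4) = 1 (hidden single in column 4).
(5,5) = 9 (hidden single in column 5).
(8,7) = 8 (hidden single in box 9).
(3,7) = 6 (sole candidate).
(3,3) = 5 (sole candidate).
(3,5) = 8 (sole candidate).
(9,9) = 6 (sole candidate).
(2,2) = 7 (sole candidate).
(4,2) = 1 (sole candidate).
(8,8) = 3 (sole candidate).
(1,2) = 8 (sole candidate).
(1,8) = 5 (sole candidate).
(2,8) = 8 (sole candidate).
(4,4) = 4 (sole candidate).
(6,5) = 5 (sole candidate).
(6,8) = 6 (sole candidate).
(7,3) = 1 (sole candidate).
(8,4) = 5 (sole candidate).
(8,9) = 9 (sole candidate).
(9,1) = 5 (sole candidate).
(1,5) = 4 (sole candidate).
(1,6) = 7 (sole candidate).
(2,6) = 5 (sole candidate).
(4,3) = 3 (sole candidate).
(5,6) = 3 (sole candidate).
(5,7) = 4 (sole candidate).
(6,4) = 7: row 6 has {1,2,5,6,8,9}; col 4 has {1,2,4,5,6,9}; box has {1,2,3,4,5,6,8,9}; anti-diagonal has {1,2,3,4,5,6,8,9} → only 7 remains.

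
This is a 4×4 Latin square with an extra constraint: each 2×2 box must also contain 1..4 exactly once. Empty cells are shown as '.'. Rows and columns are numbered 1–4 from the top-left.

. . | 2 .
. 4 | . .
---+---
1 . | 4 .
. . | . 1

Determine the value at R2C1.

R1C1 = 3: row 1 has {2}; col 1 has {1}; box has {4} → only 3 remains.
R1C2 = 1: row 1 has {2,3}; col 2 has {4}; box has {3,4} → only 1 remains.
R1C4 = 4: row 1 has {1,2,3}; col 4 has {1}; box has {2} → only 4 remains.
R2C1 = 2: row 2 has {4}; col 1 has {1,3}; box has {1,3,4} → only 2 remains.

2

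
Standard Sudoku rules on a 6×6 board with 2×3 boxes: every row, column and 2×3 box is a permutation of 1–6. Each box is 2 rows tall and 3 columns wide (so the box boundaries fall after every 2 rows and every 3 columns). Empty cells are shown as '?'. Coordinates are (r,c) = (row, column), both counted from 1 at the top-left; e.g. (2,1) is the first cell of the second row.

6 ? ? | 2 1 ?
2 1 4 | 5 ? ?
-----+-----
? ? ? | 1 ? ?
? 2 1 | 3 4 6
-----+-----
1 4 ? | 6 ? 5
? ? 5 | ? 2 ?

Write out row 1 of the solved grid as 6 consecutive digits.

653214

(1,3) = 3: row 1 has {1,2,6}; col 3 has {1,4,5}; box has {1,2,4,6} → only 3 remains.
(1,6) = 4: row 1 has {1,2,3,6}; col 6 has {5,6}; box has {1,2,5} → only 4 remains.
(2,6) = 3: row 2 has {1,2,4,5}; col 6 has {4,5,6}; box has {1,2,4,5} → only 3 remains.
(3,3) = 6: row 3 has {1}; col 3 has {1,3,4,5}; box has {1,2} → only 6 remains.
(3,5) = 5: row 3 has {1,6}; col 5 has {1,2,4}; box has {1,3,4,6} → only 5 remains.
(3,6) = 2: row 3 has {1,5,6}; col 6 has {3,4,5,6}; box has {1,3,4,5,6} → only 2 remains.
(4,1) = 5: row 4 has {1,2,3,4,6}; col 1 has {1,2,6}; box has {1,2,6} → only 5 remains.
(5,3) = 2: row 5 has {1,4,5,6}; col 3 has {1,3,4,5,6}; box has {1,4,5} → only 2 remains.
(5,5) = 3: row 5 has {1,2,4,5,6}; col 5 has {1,2,4,5}; box has {2,5,6} → only 3 remains.
(6,1) = 3: row 6 has {2,5}; col 1 has {1,2,5,6}; box has {1,2,4,5} → only 3 remains.
(6,2) = 6: row 6 has {2,3,5}; col 2 has {1,2,4}; box has {1,2,3,4,5} → only 6 remains.
(6,4) = 4: row 6 has {2,3,5,6}; col 4 has {1,2,3,5,6}; box has {2,3,5,6} → only 4 remains.
(6,6) = 1: row 6 has {2,3,4,5,6}; col 6 has {2,3,4,5,6}; box has {2,3,4,5,6} → only 1 remains.
(1,2) = 5: row 1 has {1,2,3,4,6}; col 2 has {1,2,4,6}; box has {1,2,3,4,6} → only 5 remains.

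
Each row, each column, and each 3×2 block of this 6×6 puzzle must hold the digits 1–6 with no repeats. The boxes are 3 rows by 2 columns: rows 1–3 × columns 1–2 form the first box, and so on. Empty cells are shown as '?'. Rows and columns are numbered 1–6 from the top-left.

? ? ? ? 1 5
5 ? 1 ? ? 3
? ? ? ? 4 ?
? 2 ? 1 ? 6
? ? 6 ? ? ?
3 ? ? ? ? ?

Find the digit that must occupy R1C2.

R3C6 = 2 (sole candidate).
R4C1 = 4 (sole candidate).
R5C1 = 1 (sole candidate).
R5C2 = 5 (sole candidate).
R5C6 = 4 (sole candidate).
R6C2 = 6 (sole candidate).
R6C6 = 1 (sole candidate).
R2C2 = 4 (sole candidate).
R2C5 = 6 (sole candidate).
R3C1 = 6 (sole candidate).
R1C1 = 2 (sole candidate).
R1C2 = 3: row 1 has {1,2,5}; col 2 has {2,4,5,6}; box has {2,4,5,6} → only 3 remains.

3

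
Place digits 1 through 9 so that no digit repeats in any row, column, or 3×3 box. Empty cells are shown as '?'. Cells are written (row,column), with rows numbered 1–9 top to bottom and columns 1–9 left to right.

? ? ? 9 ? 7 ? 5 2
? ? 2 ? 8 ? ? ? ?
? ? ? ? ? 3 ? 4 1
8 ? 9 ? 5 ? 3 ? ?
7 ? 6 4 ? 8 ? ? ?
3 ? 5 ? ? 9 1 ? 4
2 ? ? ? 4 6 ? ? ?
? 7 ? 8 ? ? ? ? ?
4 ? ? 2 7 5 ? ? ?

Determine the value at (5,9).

(6,2) = 2 (sole candidate).
(6,5) = 6 (sole candidate).
(8,6) = 1 (sole candidate).
(1,5) = 1 (sole candidate).
(2,6) = 4 (sole candidate).
(3,5) = 2 (sole candidate).
(4,6) = 2 (sole candidate).
(5,2) = 1 (sole candidate).
(5,5) = 3 (sole candidate).
(6,4) = 7 (sole candidate).
(6,8) = 8 (sole candidate).
(7,4) = 3 (sole candidate).
(8,3) = 3 (sole candidate).
(8,5) = 9 (sole candidate).
(1,1) = 6 (sole candidate).
(1,7) = 8 (sole candidate).
(4,2) = 4 (sole candidate).
(4,4) = 1 (sole candidate).
(8,1) = 5 (sole candidate).
(8,9) = 6 (sole candidate).
(9,7) = 9 (sole candidate).
(1,2) = 3 (sole candidate).
(1,3) = 4 (sole candidate).
(3,1) = 9 (sole candidate).
(4,9) = 7 (sole candidate).
(8,8) = 2 (sole candidate).
(2,1) = 1 (sole candidate).
(2,2) = 5 (sole candidate).
(2,4) = 6 (sole candidate).
(2,7) = 7 (sole candidate).
(3,2) = 8 (sole candidate).
(3,3) = 7 (sole candidate).
(3,4) = 5 (sole candidate).
(3,7) = 6 (sole candidate).
(4,8) = 6 (sole candidate).
(5,8) = 9 (sole candidate).
(5,9) = 5: row 5 has {1,3,4,6,7,8,9}; col 9 has {1,2,4,6,7}; box has {1,3,4,6,7,8,9} → only 5 remains.

5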